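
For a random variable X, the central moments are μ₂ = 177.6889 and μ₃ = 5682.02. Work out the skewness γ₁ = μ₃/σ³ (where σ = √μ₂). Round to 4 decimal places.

2.3989

σ = √μ₂ = √177.6889 = 13.33000
σ³ = μ₂^(3/2) = 2368.59304
γ₁ = μ₃/σ³ = 5682.02 / 2368.59304 ≈ 2.3989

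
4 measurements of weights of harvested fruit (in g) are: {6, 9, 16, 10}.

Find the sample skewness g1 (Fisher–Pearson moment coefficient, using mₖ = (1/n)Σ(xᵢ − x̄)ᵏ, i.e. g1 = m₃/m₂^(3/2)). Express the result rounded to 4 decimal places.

0.5814

x̄ = (6 + 9 + 16 + 10) / 4 = 10.2500
deviations (xᵢ − x̄): -4.2500, -1.2500, 5.7500, -0.2500
Σ(xᵢ − x̄)² = 52.7500 ⇒ m₂ = 52.7500/4 = 13.18750
Σ(xᵢ − x̄)³ = 111.3750 ⇒ m₃ = 111.3750/4 = 27.84375
m₂^(3/2) = 13.18750^(1.5) = 47.88988
g1 = m₃ / m₂^(3/2) = 27.84375 / 47.88988 ≈ 0.5814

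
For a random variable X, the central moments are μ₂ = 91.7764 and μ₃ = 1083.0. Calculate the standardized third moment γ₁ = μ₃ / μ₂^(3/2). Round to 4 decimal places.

1.2318

σ = √μ₂ = √91.7764 = 9.58000
σ³ = μ₂^(3/2) = 879.21791
γ₁ = μ₃/σ³ = 1083.0 / 879.21791 ≈ 1.2318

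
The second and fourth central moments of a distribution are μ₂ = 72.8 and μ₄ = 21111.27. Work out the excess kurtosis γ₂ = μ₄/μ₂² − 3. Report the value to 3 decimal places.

0.983

μ₂² = 72.8² = 5299.84000
μ₄/μ₂² = 21111.27 / 5299.84000 = 3.98338
γ₂ = 3.98338 − 3 ≈ 0.983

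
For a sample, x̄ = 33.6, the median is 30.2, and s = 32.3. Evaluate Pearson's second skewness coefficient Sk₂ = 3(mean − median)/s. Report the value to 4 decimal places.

Sk₂ = 3(33.6 − 30.2) / 32.3 = 3 × 3.4000 / 32.3
    = 10.2000 / 32.3 ≈ 0.3158

0.3158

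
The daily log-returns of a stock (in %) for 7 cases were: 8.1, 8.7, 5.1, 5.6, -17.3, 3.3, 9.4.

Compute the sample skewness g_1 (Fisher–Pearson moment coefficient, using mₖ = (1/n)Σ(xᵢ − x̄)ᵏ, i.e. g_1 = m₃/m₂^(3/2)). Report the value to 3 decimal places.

-1.814

x̄ = (8.1 + 8.7 + 5.1 + 5.6 - 17.3 + 3.3 + 9.4) / 7 = 3.2714
deviations (xᵢ − x̄): 4.8286, 5.4286, 1.8286, 2.3286, -20.5714, 0.0286, 6.1286
Σ(xᵢ − x̄)² = 522.2943 ⇒ m₂ = 522.2943/7 = 74.61347
Σ(xᵢ − x̄)³ = -8184.0118 ⇒ m₃ = -8184.0118/7 = -1169.14454
m₂^(3/2) = 74.61347^(1.5) = 644.50435
g_1 = m₃ / m₂^(3/2) = -1169.14454 / 644.50435 ≈ -1.814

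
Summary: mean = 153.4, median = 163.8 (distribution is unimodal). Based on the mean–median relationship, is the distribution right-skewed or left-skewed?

left-skewed

mean − median = 153.4 − 163.8 = -10.4
mean < median ⇒ the longer tail is on the left ⇒ left-skewed (negatively skewed).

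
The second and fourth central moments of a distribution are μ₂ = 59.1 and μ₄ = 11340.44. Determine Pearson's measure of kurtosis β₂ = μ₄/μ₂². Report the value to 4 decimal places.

μ₂² = 59.1² = 3492.81000
μ₄/μ₂² = 11340.44 / 3492.81000 = 3.24680
β₂ ≈ 3.2468

3.2468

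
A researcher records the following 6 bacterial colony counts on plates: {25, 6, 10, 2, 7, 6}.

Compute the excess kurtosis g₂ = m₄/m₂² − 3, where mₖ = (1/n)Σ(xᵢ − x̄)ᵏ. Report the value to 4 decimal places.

0.5509

x̄ = 9.3333
Σ(xᵢ − x̄)² = 327.3333 ⇒ m₂ = 54.55556
Σ(xᵢ − x̄)⁴ = 63411.7778 ⇒ m₄ = 10568.62963
m₂² = 2976.30864
g₂ = m₄/m₂² − 3 = 3.55092 − 3 ≈ 0.5509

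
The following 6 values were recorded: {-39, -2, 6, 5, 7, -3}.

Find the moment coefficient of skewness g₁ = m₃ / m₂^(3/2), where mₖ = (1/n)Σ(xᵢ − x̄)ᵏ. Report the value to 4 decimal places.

-1.5645

x̄ = (-39 - 2 + 6 + 5 + 7 - 3) / 6 = -4.3333
deviations (xᵢ − x̄): -34.6667, 2.3333, 10.3333, 9.3333, 11.3333, 1.3333
Σ(xᵢ − x̄)² = 1531.3333 ⇒ m₂ = 1531.3333/6 = 255.22222
Σ(xᵢ − x̄)³ = -38274.4444 ⇒ m₃ = -38274.4444/6 = -6379.07407
m₂^(3/2) = 255.22222^(1.5) = 4077.34752
g₁ = m₃ / m₂^(3/2) = -6379.07407 / 4077.34752 ≈ -1.5645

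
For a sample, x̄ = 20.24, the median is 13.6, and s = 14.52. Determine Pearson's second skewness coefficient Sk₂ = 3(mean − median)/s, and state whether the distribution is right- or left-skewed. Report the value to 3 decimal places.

1.372, right-skewed

Sk₂ = 3(20.24 − 13.6) / 14.52 = 3 × 6.6400 / 14.52
    = 19.9200 / 14.52 ≈ 1.372
Sk₂ > 0 ⇒ mean > median ⇒ right-skewed (positive skew).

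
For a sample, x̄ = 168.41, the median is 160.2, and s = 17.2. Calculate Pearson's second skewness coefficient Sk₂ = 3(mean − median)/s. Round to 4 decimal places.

1.4320

Sk₂ = 3(168.41 − 160.2) / 17.2 = 3 × 8.2100 / 17.2
    = 24.6300 / 17.2 ≈ 1.4320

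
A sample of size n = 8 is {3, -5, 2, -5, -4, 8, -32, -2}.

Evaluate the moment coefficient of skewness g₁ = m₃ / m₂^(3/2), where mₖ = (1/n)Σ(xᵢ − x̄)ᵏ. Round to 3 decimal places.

x̄ = (3 - 5 + 2 - 5 - 4 + 8 - 32 - 2) / 8 = -4.3750
deviations (xᵢ − x̄): 7.3750, -0.6250, 6.3750, -0.6250, 0.3750, 12.3750, -27.6250, 2.3750
Σ(xᵢ − x̄)² = 1017.8750 ⇒ m₂ = 1017.8750/8 = 127.23438
Σ(xᵢ − x̄)³ = -18513.4688 ⇒ m₃ = -18513.4688/8 = -2314.18359
m₂^(3/2) = 127.23438^(1.5) = 1435.18105
g₁ = m₃ / m₂^(3/2) = -2314.18359 / 1435.18105 ≈ -1.612

-1.612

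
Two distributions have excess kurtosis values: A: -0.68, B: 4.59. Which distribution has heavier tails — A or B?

Higher excess kurtosis ⇒ heavier tails relative to the normal distribution.
-0.68 vs 4.59: the larger is 4.59, so B has heavier tails. (B is leptokurtic — heavier-than-normal tails; the other is platykurtic.)

B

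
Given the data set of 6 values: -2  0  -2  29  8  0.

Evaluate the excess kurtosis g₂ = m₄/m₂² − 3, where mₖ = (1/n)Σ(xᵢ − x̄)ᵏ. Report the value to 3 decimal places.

0.512

x̄ = 5.5000
Σ(xᵢ − x̄)² = 731.5000 ⇒ m₂ = 121.91667
Σ(xᵢ − x̄)⁴ = 313177.3750 ⇒ m₄ = 52196.22917
m₂² = 14863.67361
g₂ = m₄/m₂² − 3 = 3.51166 − 3 ≈ 0.512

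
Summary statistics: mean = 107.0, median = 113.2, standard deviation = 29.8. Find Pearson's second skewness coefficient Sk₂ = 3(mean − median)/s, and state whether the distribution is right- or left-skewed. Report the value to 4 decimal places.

Sk₂ = 3(107.0 − 113.2) / 29.8 = 3 × -6.2000 / 29.8
    = -18.6000 / 29.8 ≈ -0.6242
Sk₂ < 0 ⇒ mean < median ⇒ left-skewed (negative skew).

-0.6242, left-skewed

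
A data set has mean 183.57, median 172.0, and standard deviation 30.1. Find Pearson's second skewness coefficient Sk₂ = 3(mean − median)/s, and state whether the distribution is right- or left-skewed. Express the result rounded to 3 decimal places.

Sk₂ = 3(183.57 − 172.0) / 30.1 = 3 × 11.5700 / 30.1
    = 34.7100 / 30.1 ≈ 1.153
Sk₂ > 0 ⇒ mean > median ⇒ right-skewed (positive skew).

1.153, right-skewed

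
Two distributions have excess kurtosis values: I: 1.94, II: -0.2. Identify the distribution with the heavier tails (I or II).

I

Higher excess kurtosis ⇒ heavier tails relative to the normal distribution.
1.94 vs -0.2: the larger is 1.94, so I has heavier tails. (I is leptokurtic — heavier-than-normal tails; the other is platykurtic.)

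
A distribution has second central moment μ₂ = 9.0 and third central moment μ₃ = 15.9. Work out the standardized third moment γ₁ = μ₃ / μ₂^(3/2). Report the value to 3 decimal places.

0.589

σ = √μ₂ = √9.0 = 3.00000
σ³ = μ₂^(3/2) = 27.00000
γ₁ = μ₃/σ³ = 15.9 / 27.00000 ≈ 0.589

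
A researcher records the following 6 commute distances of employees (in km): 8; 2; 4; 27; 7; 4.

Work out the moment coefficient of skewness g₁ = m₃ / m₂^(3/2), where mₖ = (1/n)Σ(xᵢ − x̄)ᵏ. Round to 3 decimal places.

x̄ = (8 + 2 + 4 + 27 + 7 + 4) / 6 = 8.6667
deviations (xᵢ − x̄): -0.6667, -6.6667, -4.6667, 18.3333, -1.6667, -4.6667
Σ(xᵢ − x̄)² = 427.3333 ⇒ m₂ = 427.3333/6 = 71.22222
Σ(xᵢ − x̄)³ = 5657.5556 ⇒ m₃ = 5657.5556/6 = 942.92593
m₂^(3/2) = 71.22222^(1.5) = 601.06755
g₁ = m₃ / m₂^(3/2) = 942.92593 / 601.06755 ≈ 1.569

1.569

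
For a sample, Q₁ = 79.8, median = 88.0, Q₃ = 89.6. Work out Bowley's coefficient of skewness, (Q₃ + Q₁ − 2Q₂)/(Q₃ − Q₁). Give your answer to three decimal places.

-0.673

numerator: Q₃ + Q₁ − 2Q₂ = 89.6 + 79.8 − 2×88.0 = -6.6000
denominator: Q₃ − Q₁ = 89.6 − 79.8 = 9.8000
Bowley skewness = -6.6000 / 9.8000 ≈ -0.673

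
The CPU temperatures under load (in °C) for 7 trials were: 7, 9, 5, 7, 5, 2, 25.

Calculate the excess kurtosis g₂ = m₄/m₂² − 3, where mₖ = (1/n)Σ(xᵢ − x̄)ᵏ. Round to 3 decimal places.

x̄ = 8.5714
Σ(xᵢ − x̄)² = 343.7143 ⇒ m₂ = 49.10204
Σ(xᵢ − x̄)⁴ = 75047.3528 ⇒ m₄ = 10721.05040
m₂² = 2411.01041
g₂ = m₄/m₂² − 3 = 4.44670 − 3 ≈ 1.447

1.447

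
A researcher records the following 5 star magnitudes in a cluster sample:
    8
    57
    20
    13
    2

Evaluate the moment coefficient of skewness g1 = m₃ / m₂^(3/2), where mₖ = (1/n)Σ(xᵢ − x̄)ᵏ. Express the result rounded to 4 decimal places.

x̄ = (8 + 57 + 20 + 13 + 2) / 5 = 20.0000
deviations (xᵢ − x̄): -12.0000, 37.0000, 0.0000, -7.0000, -18.0000
Σ(xᵢ − x̄)² = 1886.0000 ⇒ m₂ = 1886.0000/5 = 377.20000
Σ(xᵢ − x̄)³ = 42750.0000 ⇒ m₃ = 42750.0000/5 = 8550.00000
m₂^(3/2) = 377.20000^(1.5) = 7325.84163
g1 = m₃ / m₂^(3/2) = 8550.00000 / 7325.84163 ≈ 1.1671

1.1671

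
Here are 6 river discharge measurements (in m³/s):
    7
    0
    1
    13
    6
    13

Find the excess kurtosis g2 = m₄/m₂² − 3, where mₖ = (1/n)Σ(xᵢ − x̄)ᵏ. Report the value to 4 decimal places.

-1.4913

x̄ = 6.6667
Σ(xᵢ − x̄)² = 157.3333 ⇒ m₂ = 26.22222
Σ(xᵢ − x̄)⁴ = 6224.4444 ⇒ m₄ = 1037.40741
m₂² = 687.60494
g2 = m₄/m₂² − 3 = 1.50873 − 3 ≈ -1.4913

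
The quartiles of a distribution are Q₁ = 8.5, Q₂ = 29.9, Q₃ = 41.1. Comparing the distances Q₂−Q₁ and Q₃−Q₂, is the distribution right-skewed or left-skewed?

Q₂ − Q₁ = 21.4;  Q₃ − Q₂ = 11.2
Q₂ − Q₁ > Q₃ − Q₂ ⇒ the lower half is more spread out ⇒ left-skewed.

left-skewed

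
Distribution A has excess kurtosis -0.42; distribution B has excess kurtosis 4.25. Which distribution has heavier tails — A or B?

B

Higher excess kurtosis ⇒ heavier tails relative to the normal distribution.
-0.42 vs 4.25: the larger is 4.25, so B has heavier tails. (B is leptokurtic — heavier-than-normal tails; the other is platykurtic.)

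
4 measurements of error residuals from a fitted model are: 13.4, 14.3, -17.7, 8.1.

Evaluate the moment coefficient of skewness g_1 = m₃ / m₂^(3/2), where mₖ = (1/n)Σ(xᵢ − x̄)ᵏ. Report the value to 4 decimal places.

x̄ = (13.4 + 14.3 - 17.7 + 8.1) / 4 = 4.5250
deviations (xᵢ − x̄): 8.8750, 9.7750, -22.2250, 3.5750
Σ(xᵢ − x̄)² = 681.0475 ⇒ m₂ = 681.0475/4 = 170.26188
Σ(xᵢ − x̄)³ = -9299.3096 ⇒ m₃ = -9299.3096/4 = -2324.82741
m₂^(3/2) = 170.26188^(1.5) = 2221.65244
g_1 = m₃ / m₂^(3/2) = -2324.82741 / 2221.65244 ≈ -1.0464

-1.0464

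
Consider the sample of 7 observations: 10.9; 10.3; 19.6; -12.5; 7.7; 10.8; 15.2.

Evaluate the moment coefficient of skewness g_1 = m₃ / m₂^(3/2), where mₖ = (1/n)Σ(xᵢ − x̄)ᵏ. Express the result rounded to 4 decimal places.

-1.3997

x̄ = (10.9 + 10.3 + 19.6 - 12.5 + 7.7 + 10.8 + 15.2) / 7 = 8.8571
deviations (xᵢ − x̄): 2.0429, 1.4429, 10.7429, -21.3571, -1.1571, 1.9429, 6.3429
Σ(xᵢ − x̄)² = 623.1371 ⇒ m₂ = 623.1371/7 = 89.01959
Σ(xᵢ − x̄)³ = -8229.2608 ⇒ m₃ = -8229.2608/7 = -1175.60869
m₂^(3/2) = 89.01959^(1.5) = 839.90158
g_1 = m₃ / m₂^(3/2) = -1175.60869 / 839.90158 ≈ -1.3997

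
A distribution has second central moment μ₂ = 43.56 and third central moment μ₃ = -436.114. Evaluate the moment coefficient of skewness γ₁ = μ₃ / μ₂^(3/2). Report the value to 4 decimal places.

-1.5169

σ = √μ₂ = √43.56 = 6.60000
σ³ = μ₂^(3/2) = 287.49600
γ₁ = μ₃/σ³ = -436.114 / 287.49600 ≈ -1.5169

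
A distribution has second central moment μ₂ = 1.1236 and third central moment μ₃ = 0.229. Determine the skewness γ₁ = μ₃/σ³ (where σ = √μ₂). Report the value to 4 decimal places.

σ = √μ₂ = √1.1236 = 1.06000
σ³ = μ₂^(3/2) = 1.19102
γ₁ = μ₃/σ³ = 0.229 / 1.19102 ≈ 0.1923

0.1923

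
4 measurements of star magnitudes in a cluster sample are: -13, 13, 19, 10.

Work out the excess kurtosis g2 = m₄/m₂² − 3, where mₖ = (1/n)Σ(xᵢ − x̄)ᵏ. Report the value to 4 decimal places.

-0.8263

x̄ = 7.2500
Σ(xᵢ − x̄)² = 588.7500 ⇒ m₂ = 147.18750
Σ(xᵢ − x̄)⁴ = 188362.8281 ⇒ m₄ = 47090.70703
m₂² = 21664.16016
g2 = m₄/m₂² − 3 = 2.17367 − 3 ≈ -0.8263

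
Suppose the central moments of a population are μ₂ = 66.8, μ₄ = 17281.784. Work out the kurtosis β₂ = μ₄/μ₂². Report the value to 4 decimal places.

3.8729

μ₂² = 66.8² = 4462.24000
μ₄/μ₂² = 17281.784 / 4462.24000 = 3.87289
β₂ ≈ 3.8729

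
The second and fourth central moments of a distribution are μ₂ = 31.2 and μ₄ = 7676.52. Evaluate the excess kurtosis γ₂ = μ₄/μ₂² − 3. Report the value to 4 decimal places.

4.8860

μ₂² = 31.2² = 973.44000
μ₄/μ₂² = 7676.52 / 973.44000 = 7.88597
γ₂ = 7.88597 − 3 ≈ 4.8860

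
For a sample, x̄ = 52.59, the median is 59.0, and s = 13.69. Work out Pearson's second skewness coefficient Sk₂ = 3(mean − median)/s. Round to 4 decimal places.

Sk₂ = 3(52.59 − 59.0) / 13.69 = 3 × -6.4100 / 13.69
    = -19.2300 / 13.69 ≈ -1.4047

-1.4047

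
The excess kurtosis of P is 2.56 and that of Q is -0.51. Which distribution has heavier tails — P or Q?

P

Higher excess kurtosis ⇒ heavier tails relative to the normal distribution.
2.56 vs -0.51: the larger is 2.56, so P has heavier tails. (P is leptokurtic — heavier-than-normal tails; the other is platykurtic.)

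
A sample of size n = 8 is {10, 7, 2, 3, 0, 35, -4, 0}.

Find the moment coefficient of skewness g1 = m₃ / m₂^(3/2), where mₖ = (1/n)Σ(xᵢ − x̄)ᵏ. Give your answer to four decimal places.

x̄ = (10 + 7 + 2 + 3 + 0 + 35 - 4 + 0) / 8 = 6.6250
deviations (xᵢ − x̄): 3.3750, 0.3750, -4.6250, -3.6250, -6.6250, 28.3750, -10.6250, -6.6250
Σ(xᵢ − x̄)² = 1051.8750 ⇒ m₂ = 1051.8750/8 = 131.48438
Σ(xᵢ − x̄)³ = 20956.7813 ⇒ m₃ = 20956.7813/8 = 2619.59766
m₂^(3/2) = 131.48438^(1.5) = 1507.68710
g1 = m₃ / m₂^(3/2) = 2619.59766 / 1507.68710 ≈ 1.7375

1.7375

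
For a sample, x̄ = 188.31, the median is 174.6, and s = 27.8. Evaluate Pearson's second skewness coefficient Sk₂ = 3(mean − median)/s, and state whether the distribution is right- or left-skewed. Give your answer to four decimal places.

1.4795, right-skewed

Sk₂ = 3(188.31 − 174.6) / 27.8 = 3 × 13.7100 / 27.8
    = 41.1300 / 27.8 ≈ 1.4795
Sk₂ > 0 ⇒ mean > median ⇒ right-skewed (positive skew).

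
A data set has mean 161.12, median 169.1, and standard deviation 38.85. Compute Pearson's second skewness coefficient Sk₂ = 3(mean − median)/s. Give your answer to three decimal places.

-0.616

Sk₂ = 3(161.12 − 169.1) / 38.85 = 3 × -7.9800 / 38.85
    = -23.9400 / 38.85 ≈ -0.616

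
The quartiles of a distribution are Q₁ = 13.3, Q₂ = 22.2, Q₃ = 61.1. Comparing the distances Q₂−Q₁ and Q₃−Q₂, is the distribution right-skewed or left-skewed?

Q₂ − Q₁ = 8.9;  Q₃ − Q₂ = 38.9
Q₃ − Q₂ > Q₂ − Q₁ ⇒ the upper half is more spread out ⇒ right-skewed.

right-skewed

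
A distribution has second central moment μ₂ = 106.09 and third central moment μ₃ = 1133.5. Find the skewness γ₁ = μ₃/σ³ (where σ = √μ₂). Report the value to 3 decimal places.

1.037

σ = √μ₂ = √106.09 = 10.30000
σ³ = μ₂^(3/2) = 1092.72700
γ₁ = μ₃/σ³ = 1133.5 / 1092.72700 ≈ 1.037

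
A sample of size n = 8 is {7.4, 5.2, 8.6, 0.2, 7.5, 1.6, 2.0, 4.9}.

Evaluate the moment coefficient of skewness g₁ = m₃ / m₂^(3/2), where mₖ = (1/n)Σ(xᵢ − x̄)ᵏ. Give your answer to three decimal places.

x̄ = (7.4 + 5.2 + 8.6 + 0.2 + 7.5 + 1.6 + 2.0 + 4.9) / 8 = 4.6750
deviations (xᵢ − x̄): 2.7250, 0.5250, 3.9250, -4.4750, 2.8250, -3.0750, -2.6750, 0.2250
Σ(xᵢ − x̄)² = 67.7750 ⇒ m₂ = 67.7750/8 = 8.47187
Σ(xᵢ − x̄)³ = -34.4287 ⇒ m₃ = -34.4287/8 = -4.30359
m₂^(3/2) = 8.47187^(1.5) = 24.65865
g₁ = m₃ / m₂^(3/2) = -4.30359 / 24.65865 ≈ -0.175

-0.175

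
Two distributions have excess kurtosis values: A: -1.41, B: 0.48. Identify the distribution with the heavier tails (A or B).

B

Higher excess kurtosis ⇒ heavier tails relative to the normal distribution.
-1.41 vs 0.48: the larger is 0.48, so B has heavier tails. (B is leptokurtic — heavier-than-normal tails; the other is platykurtic.)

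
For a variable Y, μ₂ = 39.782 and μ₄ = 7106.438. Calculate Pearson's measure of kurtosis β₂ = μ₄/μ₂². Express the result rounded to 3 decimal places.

μ₂² = 39.782² = 1582.60752
μ₄/μ₂² = 7106.438 / 1582.60752 = 4.49034
β₂ ≈ 4.490

4.490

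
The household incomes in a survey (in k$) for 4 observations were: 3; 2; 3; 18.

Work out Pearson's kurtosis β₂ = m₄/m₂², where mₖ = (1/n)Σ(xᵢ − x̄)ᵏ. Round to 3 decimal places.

2.324

x̄ = 6.5000
Σ(xᵢ − x̄)² = 177.0000 ⇒ m₂ = 44.25000
Σ(xᵢ − x̄)⁴ = 18200.2500 ⇒ m₄ = 4550.06250
m₂² = 1958.06250
β₂ = m₄/m₂² = 4550.06250 / 1958.06250 ≈ 2.324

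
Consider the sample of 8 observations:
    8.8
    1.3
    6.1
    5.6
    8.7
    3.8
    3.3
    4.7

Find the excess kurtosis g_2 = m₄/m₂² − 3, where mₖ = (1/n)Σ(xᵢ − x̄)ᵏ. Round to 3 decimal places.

x̄ = 5.2875
Σ(xᵢ − x̄)² = 47.1488 ⇒ m₂ = 5.89359
Σ(xᵢ − x̄)⁴ = 561.7065 ⇒ m₄ = 70.21331
m₂² = 34.73445
g_2 = m₄/m₂² − 3 = 2.02143 − 3 ≈ -0.979

-0.979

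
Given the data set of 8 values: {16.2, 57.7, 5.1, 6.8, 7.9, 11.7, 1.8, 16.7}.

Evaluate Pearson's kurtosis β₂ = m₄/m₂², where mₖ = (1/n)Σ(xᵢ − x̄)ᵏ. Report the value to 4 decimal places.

x̄ = 15.4875
Σ(xᵢ − x̄)² = 2226.5088 ⇒ m₂ = 278.31359
Σ(xᵢ − x̄)⁴ = 3231110.5832 ⇒ m₄ = 403888.82290
m₂² = 77458.45647
β₂ = m₄/m₂² = 403888.82290 / 77458.45647 ≈ 5.2143

5.2143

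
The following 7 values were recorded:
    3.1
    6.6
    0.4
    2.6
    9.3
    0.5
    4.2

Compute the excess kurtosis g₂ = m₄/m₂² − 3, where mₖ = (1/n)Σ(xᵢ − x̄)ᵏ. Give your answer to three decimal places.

-0.814

x̄ = 3.8143
Σ(xᵢ − x̄)² = 62.6286 ⇒ m₂ = 8.94694
Σ(xᵢ − x̄)⁴ = 1224.8224 ⇒ m₄ = 174.97463
m₂² = 80.04771
g₂ = m₄/m₂² − 3 = 2.18588 − 3 ≈ -0.814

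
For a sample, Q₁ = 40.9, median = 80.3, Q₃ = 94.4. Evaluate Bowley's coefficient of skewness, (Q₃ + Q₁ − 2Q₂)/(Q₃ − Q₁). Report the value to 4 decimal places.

-0.4729

numerator: Q₃ + Q₁ − 2Q₂ = 94.4 + 40.9 − 2×80.3 = -25.3000
denominator: Q₃ − Q₁ = 94.4 − 40.9 = 53.5000
Bowley skewness = -25.3000 / 53.5000 ≈ -0.4729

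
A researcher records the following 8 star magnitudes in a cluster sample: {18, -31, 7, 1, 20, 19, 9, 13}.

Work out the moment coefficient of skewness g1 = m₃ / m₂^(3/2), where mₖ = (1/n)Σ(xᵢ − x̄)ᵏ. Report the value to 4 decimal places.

x̄ = (18 - 31 + 7 + 1 + 20 + 19 + 9 + 13) / 8 = 7.0000
deviations (xᵢ − x̄): 11.0000, -38.0000, 0.0000, -6.0000, 13.0000, 12.0000, 2.0000, 6.0000
Σ(xᵢ − x̄)² = 1954.0000 ⇒ m₂ = 1954.0000/8 = 244.25000
Σ(xᵢ − x̄)³ = -49608.0000 ⇒ m₃ = -49608.0000/8 = -6201.00000
m₂^(3/2) = 244.25000^(1.5) = 3817.26103
g1 = m₃ / m₂^(3/2) = -6201.00000 / 3817.26103 ≈ -1.6245

-1.6245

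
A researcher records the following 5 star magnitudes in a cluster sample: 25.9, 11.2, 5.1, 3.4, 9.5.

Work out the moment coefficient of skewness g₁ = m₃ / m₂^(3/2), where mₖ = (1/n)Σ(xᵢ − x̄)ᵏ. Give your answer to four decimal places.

x̄ = (25.9 + 11.2 + 5.1 + 3.4 + 9.5) / 5 = 11.0200
deviations (xᵢ − x̄): 14.8800, 0.1800, -5.9200, -7.6200, -1.5200
Σ(xᵢ − x̄)² = 316.8680 ⇒ m₂ = 316.8680/5 = 63.37360
Σ(xᵢ − x̄)³ = 2641.2149 ⇒ m₃ = 2641.2149/5 = 528.24298
m₂^(3/2) = 63.37360^(1.5) = 504.50162
g₁ = m₃ / m₂^(3/2) = 528.24298 / 504.50162 ≈ 1.0471

1.0471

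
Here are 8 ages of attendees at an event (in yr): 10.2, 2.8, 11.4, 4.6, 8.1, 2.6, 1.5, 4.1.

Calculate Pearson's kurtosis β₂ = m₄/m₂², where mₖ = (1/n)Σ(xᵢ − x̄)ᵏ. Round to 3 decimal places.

1.673

x̄ = 5.6625
Σ(xᵢ − x̄)² = 97.9188 ⇒ m₂ = 12.23984
Σ(xᵢ − x̄)⁴ = 2005.4010 ⇒ m₄ = 250.67512
m₂² = 149.81378
β₂ = m₄/m₂² = 250.67512 / 149.81378 ≈ 1.673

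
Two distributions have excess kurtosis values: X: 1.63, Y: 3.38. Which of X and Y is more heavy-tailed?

Higher excess kurtosis ⇒ heavier tails relative to the normal distribution.
1.63 vs 3.38: the larger is 3.38, so Y has heavier tails.

Y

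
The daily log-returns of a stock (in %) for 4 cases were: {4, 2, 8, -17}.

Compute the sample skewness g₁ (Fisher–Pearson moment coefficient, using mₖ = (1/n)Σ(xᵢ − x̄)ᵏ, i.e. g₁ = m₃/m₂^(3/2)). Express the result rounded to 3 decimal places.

-0.979

x̄ = (4 + 2 + 8 - 17) / 4 = -0.7500
deviations (xᵢ − x̄): 4.7500, 2.7500, 8.7500, -16.2500
Σ(xᵢ − x̄)² = 370.7500 ⇒ m₂ = 370.7500/4 = 92.68750
Σ(xᵢ − x̄)³ = -3493.1250 ⇒ m₃ = -3493.1250/4 = -873.28125
m₂^(3/2) = 92.68750^(1.5) = 892.34286
g₁ = m₃ / m₂^(3/2) = -873.28125 / 892.34286 ≈ -0.979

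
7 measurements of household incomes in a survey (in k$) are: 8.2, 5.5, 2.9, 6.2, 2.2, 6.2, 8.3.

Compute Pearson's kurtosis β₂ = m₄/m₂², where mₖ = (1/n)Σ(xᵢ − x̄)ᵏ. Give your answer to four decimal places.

x̄ = 5.6429
Σ(xᵢ − x̄)² = 33.6171 ⇒ m₂ = 4.80245
Σ(xᵢ − x̄)⁴ = 289.9002 ⇒ m₄ = 41.41431
m₂² = 23.06352
β₂ = m₄/m₂² = 41.41431 / 23.06352 ≈ 1.7957

1.7957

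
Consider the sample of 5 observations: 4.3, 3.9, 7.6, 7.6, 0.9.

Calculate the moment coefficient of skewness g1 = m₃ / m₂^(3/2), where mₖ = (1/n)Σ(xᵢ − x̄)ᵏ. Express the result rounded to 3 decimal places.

-0.273

x̄ = (4.3 + 3.9 + 7.6 + 7.6 + 0.9) / 5 = 4.8600
deviations (xᵢ − x̄): -0.5600, -0.9600, 2.7400, 2.7400, -3.9600
Σ(xᵢ − x̄)² = 31.9320 ⇒ m₂ = 31.9320/5 = 6.38640
Σ(xᵢ − x̄)³ = -22.0178 ⇒ m₃ = -22.0178/5 = -4.40357
m₂^(3/2) = 6.38640^(1.5) = 16.13928
g1 = m₃ / m₂^(3/2) = -4.40357 / 16.13928 ≈ -0.273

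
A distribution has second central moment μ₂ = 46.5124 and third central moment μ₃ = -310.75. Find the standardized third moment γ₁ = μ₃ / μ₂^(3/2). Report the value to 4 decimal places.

-0.9796

σ = √μ₂ = √46.5124 = 6.82000
σ³ = μ₂^(3/2) = 317.21457
γ₁ = μ₃/σ³ = -310.75 / 317.21457 ≈ -0.9796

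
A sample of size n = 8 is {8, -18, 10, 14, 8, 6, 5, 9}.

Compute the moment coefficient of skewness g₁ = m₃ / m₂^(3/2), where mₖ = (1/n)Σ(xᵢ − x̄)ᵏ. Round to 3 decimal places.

x̄ = (8 - 18 + 10 + 14 + 8 + 6 + 5 + 9) / 8 = 5.2500
deviations (xᵢ − x̄): 2.7500, -23.2500, 4.7500, 8.7500, 2.7500, 0.7500, -0.2500, 3.7500
Σ(xᵢ − x̄)² = 669.5000 ⇒ m₂ = 669.5000/8 = 83.68750
Σ(xᵢ − x̄)³ = -11696.2500 ⇒ m₃ = -11696.2500/8 = -1462.03125
m₂^(3/2) = 83.68750^(1.5) = 765.58055
g₁ = m₃ / m₂^(3/2) = -1462.03125 / 765.58055 ≈ -1.910

-1.910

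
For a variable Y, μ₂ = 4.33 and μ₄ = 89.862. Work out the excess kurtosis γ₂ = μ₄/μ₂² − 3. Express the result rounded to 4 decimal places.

1.7929

μ₂² = 4.33² = 18.74890
μ₄/μ₂² = 89.862 / 18.74890 = 4.79292
γ₂ = 4.79292 − 3 ≈ 1.7929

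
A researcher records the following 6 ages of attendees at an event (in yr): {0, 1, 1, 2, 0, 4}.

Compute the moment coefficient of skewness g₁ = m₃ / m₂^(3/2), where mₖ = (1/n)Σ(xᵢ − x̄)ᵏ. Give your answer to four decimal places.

0.9273

x̄ = (0 + 1 + 1 + 2 + 0 + 4) / 6 = 1.3333
deviations (xᵢ − x̄): -1.3333, -0.3333, -0.3333, 0.6667, -1.3333, 2.6667
Σ(xᵢ − x̄)² = 11.3333 ⇒ m₂ = 11.3333/6 = 1.88889
Σ(xᵢ − x̄)³ = 14.4444 ⇒ m₃ = 14.4444/6 = 2.40741
m₂^(3/2) = 1.88889^(1.5) = 2.59603
g₁ = m₃ / m₂^(3/2) = 2.40741 / 2.59603 ≈ 0.9273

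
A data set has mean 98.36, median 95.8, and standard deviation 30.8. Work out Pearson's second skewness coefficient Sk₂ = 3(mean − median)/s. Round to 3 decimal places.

0.249

Sk₂ = 3(98.36 − 95.8) / 30.8 = 3 × 2.5600 / 30.8
    = 7.6800 / 30.8 ≈ 0.249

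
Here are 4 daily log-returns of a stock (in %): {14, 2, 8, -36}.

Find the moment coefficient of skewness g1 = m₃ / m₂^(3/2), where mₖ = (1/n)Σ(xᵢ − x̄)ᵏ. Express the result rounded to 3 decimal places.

x̄ = (14 + 2 + 8 - 36) / 4 = -3.0000
deviations (xᵢ − x̄): 17.0000, 5.0000, 11.0000, -33.0000
Σ(xᵢ − x̄)² = 1524.0000 ⇒ m₂ = 1524.0000/4 = 381.00000
Σ(xᵢ − x̄)³ = -29568.0000 ⇒ m₃ = -29568.0000/4 = -7392.00000
m₂^(3/2) = 381.00000^(1.5) = 7436.82331
g1 = m₃ / m₂^(3/2) = -7392.00000 / 7436.82331 ≈ -0.994

-0.994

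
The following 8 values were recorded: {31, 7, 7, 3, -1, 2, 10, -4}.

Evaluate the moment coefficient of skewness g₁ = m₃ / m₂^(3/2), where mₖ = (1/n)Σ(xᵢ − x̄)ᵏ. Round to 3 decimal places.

x̄ = (31 + 7 + 7 + 3 - 1 + 2 + 10 - 4) / 8 = 6.8750
deviations (xᵢ − x̄): 24.1250, 0.1250, 0.1250, -3.8750, -7.8750, -4.8750, 3.1250, -10.8750
Σ(xᵢ − x̄)² = 810.8750 ⇒ m₂ = 810.8750/8 = 101.35938
Σ(xᵢ − x̄)³ = 12123.0938 ⇒ m₃ = 12123.0938/8 = 1515.38672
m₂^(3/2) = 101.35938^(1.5) = 1020.45977
g₁ = m₃ / m₂^(3/2) = 1515.38672 / 1020.45977 ≈ 1.485

1.485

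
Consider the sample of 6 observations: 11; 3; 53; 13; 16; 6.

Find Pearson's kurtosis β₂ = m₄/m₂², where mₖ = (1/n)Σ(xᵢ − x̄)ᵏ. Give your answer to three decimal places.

3.749

x̄ = 17.0000
Σ(xᵢ − x̄)² = 1666.0000 ⇒ m₂ = 277.66667
Σ(xᵢ − x̄)⁴ = 1734226.0000 ⇒ m₄ = 289037.66667
m₂² = 77098.77778
β₂ = m₄/m₂² = 289037.66667 / 77098.77778 ≈ 3.749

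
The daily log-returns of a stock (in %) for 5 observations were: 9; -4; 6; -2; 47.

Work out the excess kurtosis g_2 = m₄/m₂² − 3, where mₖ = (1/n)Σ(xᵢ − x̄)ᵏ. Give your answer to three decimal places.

x̄ = 11.2000
Σ(xᵢ − x̄)² = 1718.8000 ⇒ m₂ = 343.76000
Σ(xᵢ − x̄)⁴ = 1727094.7360 ⇒ m₄ = 345418.94720
m₂² = 118170.93760
g_2 = m₄/m₂² − 3 = 2.92304 − 3 ≈ -0.077

-0.077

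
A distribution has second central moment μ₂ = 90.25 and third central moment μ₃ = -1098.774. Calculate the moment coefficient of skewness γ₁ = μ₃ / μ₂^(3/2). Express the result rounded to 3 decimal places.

-1.282

σ = √μ₂ = √90.25 = 9.50000
σ³ = μ₂^(3/2) = 857.37500
γ₁ = μ₃/σ³ = -1098.774 / 857.37500 ≈ -1.282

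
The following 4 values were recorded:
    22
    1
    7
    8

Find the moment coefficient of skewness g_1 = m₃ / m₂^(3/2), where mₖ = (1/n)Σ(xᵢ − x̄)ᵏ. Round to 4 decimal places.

x̄ = (22 + 1 + 7 + 8) / 4 = 9.5000
deviations (xᵢ − x̄): 12.5000, -8.5000, -2.5000, -1.5000
Σ(xᵢ − x̄)² = 237.0000 ⇒ m₂ = 237.0000/4 = 59.25000
Σ(xᵢ − x̄)³ = 1320.0000 ⇒ m₃ = 1320.0000/4 = 330.00000
m₂^(3/2) = 59.25000^(1.5) = 456.07108
g_1 = m₃ / m₂^(3/2) = 330.00000 / 456.07108 ≈ 0.7236

0.7236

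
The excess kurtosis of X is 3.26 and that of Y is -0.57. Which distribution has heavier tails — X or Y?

Higher excess kurtosis ⇒ heavier tails relative to the normal distribution.
3.26 vs -0.57: the larger is 3.26, so X has heavier tails. (X is leptokurtic — heavier-than-normal tails; the other is platykurtic.)

X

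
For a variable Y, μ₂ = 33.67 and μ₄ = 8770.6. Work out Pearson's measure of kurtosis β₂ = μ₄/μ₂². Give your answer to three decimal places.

7.736

μ₂² = 33.67² = 1133.66890
μ₄/μ₂² = 8770.6 / 1133.66890 = 7.73647
β₂ ≈ 7.736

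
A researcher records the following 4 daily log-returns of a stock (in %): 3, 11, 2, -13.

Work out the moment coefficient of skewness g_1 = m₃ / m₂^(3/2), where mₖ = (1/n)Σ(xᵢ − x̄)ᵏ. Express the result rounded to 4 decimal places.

x̄ = (3 + 11 + 2 - 13) / 4 = 0.7500
deviations (xᵢ − x̄): 2.2500, 10.2500, 1.2500, -13.7500
Σ(xᵢ − x̄)² = 300.7500 ⇒ m₂ = 300.7500/4 = 75.18750
Σ(xᵢ − x̄)³ = -1509.3750 ⇒ m₃ = -1509.3750/4 = -377.34375
m₂^(3/2) = 75.18750^(1.5) = 651.95627
g_1 = m₃ / m₂^(3/2) = -377.34375 / 651.95627 ≈ -0.5788

-0.5788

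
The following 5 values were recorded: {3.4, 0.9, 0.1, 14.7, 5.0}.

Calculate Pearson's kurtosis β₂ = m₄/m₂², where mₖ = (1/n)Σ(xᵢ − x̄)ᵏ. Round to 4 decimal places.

x̄ = 4.8200
Σ(xᵢ − x̄)² = 137.3080 ⇒ m₂ = 27.46160
Σ(xᵢ − x̄)⁴ = 10265.0914 ⇒ m₄ = 2053.01827
m₂² = 754.13947
β₂ = m₄/m₂² = 2053.01827 / 754.13947 ≈ 2.7223

2.7223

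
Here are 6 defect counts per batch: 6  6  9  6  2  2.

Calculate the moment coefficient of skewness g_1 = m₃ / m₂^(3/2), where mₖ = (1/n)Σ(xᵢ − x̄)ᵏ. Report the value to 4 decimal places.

x̄ = (6 + 6 + 9 + 6 + 2 + 2) / 6 = 5.1667
deviations (xᵢ − x̄): 0.8333, 0.8333, 3.8333, 0.8333, -3.1667, -3.1667
Σ(xᵢ − x̄)² = 36.8333 ⇒ m₂ = 36.8333/6 = 6.13889
Σ(xᵢ − x̄)³ = -5.4444 ⇒ m₃ = -5.4444/6 = -0.90741
m₂^(3/2) = 6.13889^(1.5) = 15.21019
g_1 = m₃ / m₂^(3/2) = -0.90741 / 15.21019 ≈ -0.0597

-0.0597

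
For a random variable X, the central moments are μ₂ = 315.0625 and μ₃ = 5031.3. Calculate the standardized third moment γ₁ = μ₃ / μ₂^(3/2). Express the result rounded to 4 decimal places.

0.8997

σ = √μ₂ = √315.0625 = 17.75000
σ³ = μ₂^(3/2) = 5592.35938
γ₁ = μ₃/σ³ = 5031.3 / 5592.35938 ≈ 0.8997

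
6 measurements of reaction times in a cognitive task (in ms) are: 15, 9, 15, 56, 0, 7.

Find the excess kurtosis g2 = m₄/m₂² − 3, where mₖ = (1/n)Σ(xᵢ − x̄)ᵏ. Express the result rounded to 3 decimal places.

x̄ = 17.0000
Σ(xᵢ − x̄)² = 1982.0000 ⇒ m₂ = 330.33333
Σ(xᵢ − x̄)⁴ = 2411090.0000 ⇒ m₄ = 401848.33333
m₂² = 109120.11111
g2 = m₄/m₂² − 3 = 3.68262 − 3 ≈ 0.683

0.683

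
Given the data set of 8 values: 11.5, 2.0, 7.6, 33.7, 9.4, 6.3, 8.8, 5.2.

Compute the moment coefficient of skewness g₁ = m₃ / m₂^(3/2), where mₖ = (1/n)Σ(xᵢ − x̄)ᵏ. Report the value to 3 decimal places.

1.876

x̄ = (11.5 + 2.0 + 7.6 + 33.7 + 9.4 + 6.3 + 8.8 + 5.2) / 8 = 10.5625
deviations (xᵢ − x̄): 0.9375, -8.5625, -2.9625, 23.1375, -1.1625, -4.2625, -1.7625, -5.3625
Σ(xᵢ − x̄)² = 669.6988 ⇒ m₂ = 669.6988/8 = 83.71234
Σ(xᵢ − x̄)³ = 11494.8745 ⇒ m₃ = 11494.8745/8 = 1436.85932
m₂^(3/2) = 83.71234^(1.5) = 765.92148
g₁ = m₃ / m₂^(3/2) = 1436.85932 / 765.92148 ≈ 1.876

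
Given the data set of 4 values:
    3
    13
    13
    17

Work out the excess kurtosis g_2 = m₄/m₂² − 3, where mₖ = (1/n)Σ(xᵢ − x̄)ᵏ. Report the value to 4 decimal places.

x̄ = 11.5000
Σ(xᵢ − x̄)² = 107.0000 ⇒ m₂ = 26.75000
Σ(xᵢ − x̄)⁴ = 6145.2500 ⇒ m₄ = 1536.31250
m₂² = 715.56250
g_2 = m₄/m₂² − 3 = 2.14700 − 3 ≈ -0.8530

-0.8530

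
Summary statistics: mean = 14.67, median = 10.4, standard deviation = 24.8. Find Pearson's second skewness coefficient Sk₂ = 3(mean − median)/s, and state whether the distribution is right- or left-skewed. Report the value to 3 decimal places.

0.517, right-skewed

Sk₂ = 3(14.67 − 10.4) / 24.8 = 3 × 4.2700 / 24.8
    = 12.8100 / 24.8 ≈ 0.517
Sk₂ > 0 ⇒ mean > median ⇒ right-skewed (positive skew).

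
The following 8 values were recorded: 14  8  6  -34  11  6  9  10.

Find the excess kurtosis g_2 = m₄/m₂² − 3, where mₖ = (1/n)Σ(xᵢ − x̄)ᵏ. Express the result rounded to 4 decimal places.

x̄ = 3.7500
Σ(xᵢ − x̄)² = 1677.5000 ⇒ m₂ = 209.68750
Σ(xᵢ − x̄)⁴ = 2047267.1563 ⇒ m₄ = 255908.39453
m₂² = 43968.84766
g_2 = m₄/m₂² − 3 = 5.82022 − 3 ≈ 2.8202

2.8202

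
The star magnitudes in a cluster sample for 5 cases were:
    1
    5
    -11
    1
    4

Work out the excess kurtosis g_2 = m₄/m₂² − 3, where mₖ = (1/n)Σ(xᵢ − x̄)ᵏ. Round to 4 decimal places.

x̄ = 0.0000
Σ(xᵢ − x̄)² = 164.0000 ⇒ m₂ = 32.80000
Σ(xᵢ − x̄)⁴ = 15524.0000 ⇒ m₄ = 3104.80000
m₂² = 1075.84000
g_2 = m₄/m₂² − 3 = 2.88593 − 3 ≈ -0.1141

-0.1141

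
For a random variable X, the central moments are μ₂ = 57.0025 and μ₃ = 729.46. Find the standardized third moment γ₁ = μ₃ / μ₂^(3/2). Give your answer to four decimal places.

σ = √μ₂ = √57.0025 = 7.55000
σ³ = μ₂^(3/2) = 430.36887
γ₁ = μ₃/σ³ = 729.46 / 430.36887 ≈ 1.6950

1.6950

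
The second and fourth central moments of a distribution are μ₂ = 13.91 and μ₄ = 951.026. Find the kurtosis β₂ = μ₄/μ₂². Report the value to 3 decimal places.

μ₂² = 13.91² = 193.48810
μ₄/μ₂² = 951.026 / 193.48810 = 4.91517
β₂ ≈ 4.915

4.915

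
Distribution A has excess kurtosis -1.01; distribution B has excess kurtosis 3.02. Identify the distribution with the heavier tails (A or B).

Higher excess kurtosis ⇒ heavier tails relative to the normal distribution.
-1.01 vs 3.02: the larger is 3.02, so B has heavier tails. (B is leptokurtic — heavier-than-normal tails; the other is platykurtic.)

B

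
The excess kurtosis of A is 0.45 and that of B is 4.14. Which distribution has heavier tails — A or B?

Higher excess kurtosis ⇒ heavier tails relative to the normal distribution.
0.45 vs 4.14: the larger is 4.14, so B has heavier tails.

B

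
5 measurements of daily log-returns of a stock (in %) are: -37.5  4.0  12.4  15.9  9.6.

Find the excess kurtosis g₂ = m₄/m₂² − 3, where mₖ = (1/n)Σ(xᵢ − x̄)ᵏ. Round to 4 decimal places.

0.0531

x̄ = 0.8800
Σ(xᵢ − x̄)² = 1917.1080 ⇒ m₂ = 383.42160
Σ(xᵢ − x̄)⁴ = 2244185.0706 ⇒ m₄ = 448837.01411
m₂² = 147012.12335
g₂ = m₄/m₂² − 3 = 3.05306 − 3 ≈ 0.0531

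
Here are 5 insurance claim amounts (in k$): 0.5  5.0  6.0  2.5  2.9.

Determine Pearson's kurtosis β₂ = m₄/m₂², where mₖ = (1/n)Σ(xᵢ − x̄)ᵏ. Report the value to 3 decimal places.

x̄ = 3.3800
Σ(xᵢ − x̄)² = 18.7880 ⇒ m₂ = 3.75760
Σ(xᵢ − x̄)⁴ = 123.4573 ⇒ m₄ = 24.69146
m₂² = 14.11956
β₂ = m₄/m₂² = 24.69146 / 14.11956 ≈ 1.749

1.749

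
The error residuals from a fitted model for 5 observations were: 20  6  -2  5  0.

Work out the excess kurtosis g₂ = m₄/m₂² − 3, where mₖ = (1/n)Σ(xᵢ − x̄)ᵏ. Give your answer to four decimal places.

-0.4179

x̄ = 5.8000
Σ(xᵢ − x̄)² = 296.8000 ⇒ m₂ = 59.36000
Σ(xᵢ − x̄)⁴ = 45492.2560 ⇒ m₄ = 9098.45120
m₂² = 3523.60960
g₂ = m₄/m₂² − 3 = 2.58214 − 3 ≈ -0.4179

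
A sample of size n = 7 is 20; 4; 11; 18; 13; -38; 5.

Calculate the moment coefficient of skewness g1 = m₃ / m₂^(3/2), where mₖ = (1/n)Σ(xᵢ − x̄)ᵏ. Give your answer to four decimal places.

-1.6605

x̄ = (20 + 4 + 11 + 18 + 13 - 38 + 5) / 7 = 4.7143
deviations (xᵢ − x̄): 15.2857, -0.7143, 6.2857, 13.2857, 8.2857, -42.7143, 0.2857
Σ(xᵢ − x̄)² = 2343.4286 ⇒ m₂ = 2343.4286/7 = 334.77551
Σ(xᵢ − x̄)³ = -71199.1837 ⇒ m₃ = -71199.1837/7 = -10171.31195
m₂^(3/2) = 334.77551^(1.5) = 6125.34452
g1 = m₃ / m₂^(3/2) = -10171.31195 / 6125.34452 ≈ -1.6605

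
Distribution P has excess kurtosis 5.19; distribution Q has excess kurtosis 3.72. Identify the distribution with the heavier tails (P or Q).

Higher excess kurtosis ⇒ heavier tails relative to the normal distribution.
5.19 vs 3.72: the larger is 5.19, so P has heavier tails.

P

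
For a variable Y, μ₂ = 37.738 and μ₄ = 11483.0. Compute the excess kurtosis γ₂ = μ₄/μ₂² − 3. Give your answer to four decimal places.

μ₂² = 37.738² = 1424.15664
μ₄/μ₂² = 11483.0 / 1424.15664 = 8.06302
γ₂ = 8.06302 − 3 ≈ 5.0630

5.0630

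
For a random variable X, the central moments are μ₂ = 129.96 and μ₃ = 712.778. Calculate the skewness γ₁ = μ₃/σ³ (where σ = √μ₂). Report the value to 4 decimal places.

0.4811

σ = √μ₂ = √129.96 = 11.40000
σ³ = μ₂^(3/2) = 1481.54400
γ₁ = μ₃/σ³ = 712.778 / 1481.54400 ≈ 0.4811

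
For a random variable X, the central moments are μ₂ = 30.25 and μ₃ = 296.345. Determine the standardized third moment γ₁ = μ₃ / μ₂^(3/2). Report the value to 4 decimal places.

σ = √μ₂ = √30.25 = 5.50000
σ³ = μ₂^(3/2) = 166.37500
γ₁ = μ₃/σ³ = 296.345 / 166.37500 ≈ 1.7812

1.7812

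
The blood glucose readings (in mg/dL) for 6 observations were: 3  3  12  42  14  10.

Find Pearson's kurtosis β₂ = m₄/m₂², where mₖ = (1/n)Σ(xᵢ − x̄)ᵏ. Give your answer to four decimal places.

3.5328

x̄ = 14.0000
Σ(xᵢ − x̄)² = 1046.0000 ⇒ m₂ = 174.33333
Σ(xᵢ − x̄)⁴ = 644210.0000 ⇒ m₄ = 107368.33333
m₂² = 30392.11111
β₂ = m₄/m₂² = 107368.33333 / 30392.11111 ≈ 3.5328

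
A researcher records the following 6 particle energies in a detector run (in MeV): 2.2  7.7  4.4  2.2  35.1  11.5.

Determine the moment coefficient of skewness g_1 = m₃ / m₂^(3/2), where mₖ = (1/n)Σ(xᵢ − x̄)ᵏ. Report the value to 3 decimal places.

1.487

x̄ = (2.2 + 7.7 + 4.4 + 2.2 + 35.1 + 11.5) / 6 = 10.5167
deviations (xᵢ − x̄): -8.3167, -2.8167, -6.1167, -8.3167, 24.5833, 0.9833
Σ(xᵢ − x̄)² = 788.9883 ⇒ m₂ = 788.9883/6 = 131.49806
Σ(xᵢ − x̄)³ = 13455.9796 ⇒ m₃ = 13455.9796/6 = 2242.66326
m₂^(3/2) = 131.49806^(1.5) = 1507.92241
g_1 = m₃ / m₂^(3/2) = 2242.66326 / 1507.92241 ≈ 1.487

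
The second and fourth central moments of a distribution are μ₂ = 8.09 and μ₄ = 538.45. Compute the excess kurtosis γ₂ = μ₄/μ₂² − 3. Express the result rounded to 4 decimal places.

5.2271

μ₂² = 8.09² = 65.44810
μ₄/μ₂² = 538.45 / 65.44810 = 8.22713
γ₂ = 8.22713 − 3 ≈ 5.2271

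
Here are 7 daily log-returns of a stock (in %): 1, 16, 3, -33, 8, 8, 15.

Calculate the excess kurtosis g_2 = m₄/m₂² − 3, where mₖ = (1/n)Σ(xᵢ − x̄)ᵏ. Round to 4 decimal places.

x̄ = 2.5714
Σ(xᵢ − x̄)² = 1661.7143 ⇒ m₂ = 237.38776
Σ(xᵢ − x̄)⁴ = 1659172.6997 ⇒ m₄ = 237024.67139
m₂² = 56352.94627
g_2 = m₄/m₂² − 3 = 4.20607 − 3 ≈ 1.2061

1.2061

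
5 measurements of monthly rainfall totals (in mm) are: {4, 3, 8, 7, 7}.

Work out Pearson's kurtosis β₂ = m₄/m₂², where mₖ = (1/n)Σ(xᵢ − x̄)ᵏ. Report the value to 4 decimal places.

1.4081

x̄ = 5.8000
Σ(xᵢ − x̄)² = 18.8000 ⇒ m₂ = 3.76000
Σ(xᵢ − x̄)⁴ = 99.5360 ⇒ m₄ = 19.90720
m₂² = 14.13760
β₂ = m₄/m₂² = 19.90720 / 14.13760 ≈ 1.4081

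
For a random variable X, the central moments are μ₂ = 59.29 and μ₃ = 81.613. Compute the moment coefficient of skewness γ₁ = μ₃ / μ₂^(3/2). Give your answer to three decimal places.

0.179

σ = √μ₂ = √59.29 = 7.70000
σ³ = μ₂^(3/2) = 456.53300
γ₁ = μ₃/σ³ = 81.613 / 456.53300 ≈ 0.179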